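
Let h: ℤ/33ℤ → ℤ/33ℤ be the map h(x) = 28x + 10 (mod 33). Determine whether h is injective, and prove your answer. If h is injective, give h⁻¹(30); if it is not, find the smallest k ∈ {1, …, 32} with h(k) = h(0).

29

Suppose h(x_1) = h(x_2) in ℤ/33ℤ. Then 28x_1 + 10 ≡ 28x_2 + 10 (mod 33), thus 28(x_1 − x_2) ≡ 0 (mod 33).
Since gcd(28, 33) = 1, 28 is invertible modulo 33, thus x_1 − x_2 ≡ 0 (mod 33), i.e. x_1 = x_2.
Hence h is injective.
We now compute 28⁻¹ mod 33 explicitly. Euclid's algorithm: 33 = 1·28 + 5, 28 = 5·5 + 3, 5 = 1·3 + 2, 3 = 1·2 + 1; back-substituting gives 1 = 13·28 − 11·33, so 28⁻¹ ≡ 13 (mod 33).
Since h is injective, we compute h⁻¹(30): solve 28x + 10 ≡ 30 (mod 33), i.e. 28x ≡ 20 (mod 33).
Multiplying by 28⁻¹ = 13 gives x ≡ 13·20 = 260 = 7·33 + 29 ≡ 29 (mod 33).
Check: h(29) = 28·29 + 10 = 822 = 24·33 + 30 ≡ 30 (mod 33).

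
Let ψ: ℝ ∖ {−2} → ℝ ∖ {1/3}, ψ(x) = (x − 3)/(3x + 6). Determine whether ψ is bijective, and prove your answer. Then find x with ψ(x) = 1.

-9/2

Suppose ψ(s) = ψ(t). Cross-multiplying: (s − 3)(3t + 6) = (t − 3)(3s + 6).
Expanding both sides and cancelling the symmetric terms leaves 15·(s − t) = 0. Since 15 ≠ 0, s = t. Therefore ψ is injective.
For any y ≠ 1/3, solving y(3x + 6) = x − 3 for x gives a well-defined x ≠ −2. So ψ is surjective.
Therefore ψ is bijective.
Solving ψ(x) = 1: cross-multiplying gives x − 3 = 1(3x + 6), which rearranges to −2x = 9, so x = −9/2.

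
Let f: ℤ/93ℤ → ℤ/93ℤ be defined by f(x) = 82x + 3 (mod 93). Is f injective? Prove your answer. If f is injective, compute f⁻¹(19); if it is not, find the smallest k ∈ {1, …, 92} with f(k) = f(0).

If f(s) = f(t), then 82s ≡ 82t (mod 93). Because gcd(82, 93) = 1, we may cancel 82 to get s ≡ t (mod 93).
Thus f is injective.
We now compute 82⁻¹ mod 93 explicitly. Euclid's algorithm: 93 = 1·82 + 11, 82 = 7·11 + 5, 11 = 2·5 + 1; back-substituting gives 1 = 76·82 − 67·93, so 82⁻¹ ≡ 76 (mod 93).
Since f is injective, we find f⁻¹(19): we need 82x ≡ 19 − 3 ≡ 16 (mod 93). Using 82⁻¹ = 76: x ≡ 76·16 = 1216 = 13·93 + 7, so x = 7.
Check: f(7) = 82·7 + 3 = 577 = 6·93 + 19 ≡ 19 (mod 93).

7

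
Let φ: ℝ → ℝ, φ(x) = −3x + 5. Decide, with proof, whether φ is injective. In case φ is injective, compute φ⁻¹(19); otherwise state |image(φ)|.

Suppose φ(s) = φ(t). Then −3s + 5 = −3t + 5, hence −3s = −3t, therefore s = t.
So φ is injective.
Since φ is injective, we compute φ⁻¹(19) = (19 − 5)/(−3) = −14/3.

-14/3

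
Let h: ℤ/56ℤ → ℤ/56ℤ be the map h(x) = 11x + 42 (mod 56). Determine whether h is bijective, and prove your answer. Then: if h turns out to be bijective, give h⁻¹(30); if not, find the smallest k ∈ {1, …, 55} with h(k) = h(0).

Suppose h(u) = h(v) in ℤ/56ℤ. Then 11u + 42 ≡ 11v + 42 (mod 56), hence 11(u − v) ≡ 0 (mod 56).
Since gcd(11, 56) = 1, 11 is invertible modulo 56, so u − v ≡ 0 (mod 56), i.e. u = v.
We now compute 11⁻¹ mod 56 explicitly. Euclid's algorithm: 56 = 5·11 + 1; back-substituting gives 1 = 51·11 − 10·56, so 11⁻¹ ≡ 51 (mod 56).
For any y ∈ ℤ/56ℤ, x = 51(y − 42) mod 56 satisfies h(x) = 11·51(y − 42) + 42 ≡ y (since 11·51 ≡ 1 mod 56). So every y has a preimage.
Therefore h is bijective.
Since h is bijective, we find h⁻¹(30): we need 11x ≡ 30 − 42 ≡ 44 (mod 56). Using 11⁻¹ = 51: x ≡ 51·44 = 2244 = 40·56 + 4, so x = 4.
Check: h(4) = 11·4 + 42 = 86 = 1·56 + 30 ≡ 30 (mod 56).

4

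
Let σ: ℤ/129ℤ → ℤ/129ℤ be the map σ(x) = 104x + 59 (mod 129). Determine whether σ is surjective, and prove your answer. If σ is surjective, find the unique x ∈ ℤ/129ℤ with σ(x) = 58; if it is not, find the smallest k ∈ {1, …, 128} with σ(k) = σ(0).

Since gcd(104, 129) = 1, 104 is invertible modulo 129. Euclid's algorithm: 129 = 1·104 + 25, 104 = 4·25 + 4, 25 = 6·4 + 1; back-substituting gives 1 = 98·104 − 79·129, so 104⁻¹ ≡ 98 (mod 129).
For any y ∈ ℤ/129ℤ, x = 98(y − 59) mod 129 satisfies σ(x) = 104·98(y − 59) + 59 ≡ y (since 104·98 ≡ 1 mod 129). So every y has a preimage.
Therefore σ is surjective.
Since σ is surjective, we compute σ⁻¹(58): solve 104x + 59 ≡ 58 (mod 129), i.e. 104x ≡ 128 (mod 129).
Multiplying by 104⁻¹ = 98 gives x ≡ 98·128 = 12544 = 97·129 + 31 ≡ 31 (mod 129).
Check: σ(31) = 104·31 + 59 = 3283 = 25·129 + 58 ≡ 58 (mod 129).

31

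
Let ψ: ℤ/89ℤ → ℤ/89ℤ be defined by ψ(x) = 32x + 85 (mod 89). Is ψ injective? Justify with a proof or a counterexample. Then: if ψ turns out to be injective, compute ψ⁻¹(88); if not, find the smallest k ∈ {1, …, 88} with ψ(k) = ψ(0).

14

If ψ(a) = ψ(b), then 32a ≡ 32b (mod 89). Because gcd(32, 89) = 1, we may cancel 32 to get a ≡ b (mod 89).
So ψ is injective.
We now compute 32⁻¹ mod 89 explicitly. Euclid's algorithm: 89 = 2·32 + 25, 32 = 1·25 + 7, 25 = 3·7 + 4, 7 = 1·4 + 3, 4 = 1·3 + 1; back-substituting gives 1 = 64·32 − 23·89, so 32⁻¹ ≡ 64 (mod 89).
Since ψ is injective, we find ψ⁻¹(88): we need 32x ≡ 88 − 85 ≡ 3 (mod 89). Using 32⁻¹ = 64: x ≡ 64·3 = 192 = 2·89 + 14, so x = 14.
Check: ψ(14) = 32·14 + 85 = 533 = 5·89 + 88 ≡ 88 (mod 89).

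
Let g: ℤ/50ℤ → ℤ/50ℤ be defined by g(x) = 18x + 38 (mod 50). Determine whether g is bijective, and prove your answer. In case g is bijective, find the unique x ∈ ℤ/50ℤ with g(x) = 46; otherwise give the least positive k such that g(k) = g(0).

25

By definition, g is injective when g(u) = g(v) forces u = v.
We have gcd(18, 50) = 2 > 1. Taking u = 0 and v = 25: g(0) = 38 and g(25) = 18·25 + 38 = 488 ≡ 38 (mod 50).
So g(0) = g(25) while 0 ≠ 25, therefore g is not injective, hence not bijective.
Since g is not bijective, we find the least positive k with g(k) = g(0): this means 18k ≡ 0 (mod 50), i.e. 50 ∣ 18k. Since gcd(18, 50) = 2, dividing through by 2 this holds exactly when 25 ∣ 9k, and as gcd(9, 25) = 1, exactly when 25 ∣ k.
The smallest positive such k is 25.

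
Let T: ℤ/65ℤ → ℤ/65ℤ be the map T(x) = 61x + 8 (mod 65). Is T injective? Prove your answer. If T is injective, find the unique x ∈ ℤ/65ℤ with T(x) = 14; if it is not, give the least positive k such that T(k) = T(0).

31

Recall that injectivity means: for all u, v in the domain, T(u) = T(v) implies u = v.
If T(u) = T(v), then 61u ≡ 61v (mod 65). Because gcd(61, 65) = 1, we may cancel 61 to get u ≡ v (mod 65).
Hence T is injective.
We now compute 61⁻¹ mod 65 explicitly. Euclid's algorithm: 65 = 1·61 + 4, 61 = 15·4 + 1; back-substituting gives 1 = 16·61 − 15·65, so 61⁻¹ ≡ 16 (mod 65).
Since T is injective, we find T⁻¹(14): we need 61x ≡ 14 − 8 ≡ 6 (mod 65). Using 61⁻¹ = 16: x ≡ 16·6 = 96 = 1·65 + 31, so x = 31.
Check: T(31) = 61·31 + 8 = 1899 = 29·65 + 14 ≡ 14 (mod 65).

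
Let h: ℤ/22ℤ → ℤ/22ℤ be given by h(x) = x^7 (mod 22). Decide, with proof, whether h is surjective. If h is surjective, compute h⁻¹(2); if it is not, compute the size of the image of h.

8

Computing x^7 mod 22 for each x (by repeated squaring, reducing mod 22 at every step), the values h(0), h(1), …, h(21) are: 0, 1, 18, 9, 16, 3, 8, 17, 2, 15, 10, 11, 12, 7, 20, 5, 14, 19, 6, 13, 4, 21.
Every element of ℤ/22ℤ appears exactly once in this list, so h is a bijection, and in particular surjective.
Since h is surjective, we read off the preimage of 2 from the same table: h(8) = 2, so h⁻¹(2) = 8.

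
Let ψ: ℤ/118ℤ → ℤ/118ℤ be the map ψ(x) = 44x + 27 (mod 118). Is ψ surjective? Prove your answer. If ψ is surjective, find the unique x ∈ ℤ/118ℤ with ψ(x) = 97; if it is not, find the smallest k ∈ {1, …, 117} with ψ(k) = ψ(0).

59

Since gcd(44, 118) = 2, we have 44x ≡ 0 (mod 2) for all x, so ψ(x) ≡ 1 (mod 2).
But 0 ≢ 1 (mod 2), so 0 ∈ ℤ/118ℤ has no preimage. Thus ψ is not surjective.
Since ψ is not surjective, we find the least positive k with ψ(k) = ψ(0): this means 44k ≡ 0 (mod 118), i.e. 118 ∣ 44k. Since gcd(44, 118) = 2, dividing through by 2 this holds exactly when 59 ∣ 22k, and as gcd(22, 59) = 1, exactly when 59 ∣ k.
The smallest positive such k is 59.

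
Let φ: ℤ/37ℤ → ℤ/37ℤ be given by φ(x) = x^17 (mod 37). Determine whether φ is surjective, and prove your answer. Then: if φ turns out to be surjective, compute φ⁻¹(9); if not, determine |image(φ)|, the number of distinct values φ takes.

33

Since 37 is prime, the nonzero elements of ℤ/37ℤ form a cyclic group of order 36.
As gcd(17, 36) = 1, raising to the 17th power is a bijection on this group: if u^17 ≡ v^17 then (uv^{−1})^17 = 1, and the only element of order dividing gcd(17, 36) = 1 is 1, so u = v.
With φ(0) = 0 this makes φ injective on all of ℤ/37ℤ, hence bijective (finite equal-size domain and codomain). In particular φ is surjective.
Since φ is surjective, we find the preimage of 9. The inverse of x ↦ x^17 on (ℤ/37ℤ)^× is x ↦ x^17, because 17·17 = 289 = 8·36 + 1 ≡ 1 (mod 36) and x^{36} = 1 for x ≠ 0 (Fermat). So φ⁻¹(9) = 9^17 mod 37.
Repeated squaring mod 37: 9^1 ≡ 9, 9^2 ≡ 9² = 81 ≡ 7, 9^4 ≡ 7² = 49 ≡ 12, 9^8 ≡ 12² = 144 ≡ 33, 9^16 ≡ 33² = 1089 ≡ 16. Since 17 = 16 + 1, 9^17 ≡ 16·9: 16·9 = 144 ≡ 33. So 9^17 ≡ 33 (mod 37).
Hence φ⁻¹(9) = 33.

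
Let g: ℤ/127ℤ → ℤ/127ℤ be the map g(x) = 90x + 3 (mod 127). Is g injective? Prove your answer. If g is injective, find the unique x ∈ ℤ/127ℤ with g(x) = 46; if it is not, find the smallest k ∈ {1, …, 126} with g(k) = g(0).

16

By definition, injectivity means: for all x_1, x_2 in the domain, g(x_1) = g(x_2) implies x_1 = x_2.
If g(x_1) = g(x_2), then 90x_1 ≡ 90x_2 (mod 127). Because gcd(90, 127) = 1, we may cancel 90 to get x_1 ≡ x_2 (mod 127).
Thus g is injective.
We now compute 90⁻¹ mod 127 explicitly. Euclid's algorithm: 127 = 1·90 + 37, 90 = 2·37 + 16, 37 = 2·16 + 5, 16 = 3·5 + 1; back-substituting gives 1 = 24·90 − 17·127, so 90⁻¹ ≡ 24 (mod 127).
Since g is injective, we find g⁻¹(46): we need 90x ≡ 46 − 3 ≡ 43 (mod 127). Using 90⁻¹ = 24: x ≡ 24·43 = 1032 = 8·127 + 16, so x = 16.
Check: g(16) = 90·16 + 3 = 1443 = 11·127 + 46 ≡ 46 (mod 127).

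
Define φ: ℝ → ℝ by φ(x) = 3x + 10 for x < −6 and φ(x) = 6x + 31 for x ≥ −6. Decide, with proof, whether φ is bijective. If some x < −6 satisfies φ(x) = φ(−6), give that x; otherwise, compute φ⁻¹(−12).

-22/3

Both pieces are strictly increasing (slopes 3 and 6), so each is injective on its own interval.
The left piece maps (−∞, −6) onto (−∞, −8); the right piece maps [−6, ∞) onto [−5, ∞).
The images leave a gap (−8 has no preimage), so φ is not surjective, hence not bijective.
Because the two images are disjoint, no x < −6 has φ(x) = φ(−6), so we compute φ⁻¹(−12): −12 lies in (−∞, −8), so solve 3x + 10 = −12: x = (−12 − 10)/3 = −22/3.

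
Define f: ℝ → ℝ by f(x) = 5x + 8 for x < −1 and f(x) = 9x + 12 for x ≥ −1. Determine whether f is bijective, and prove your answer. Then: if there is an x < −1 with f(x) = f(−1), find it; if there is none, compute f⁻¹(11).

-1/9

Both pieces are strictly increasing (slopes 5 and 9), so each is injective on its own interval.
The left piece maps (−∞, −1) onto (−∞, 3); the right piece maps [−1, ∞) onto [3, ∞).
Since 3 = 3, the images partition ℝ: f is injective and surjective, hence bijective.
Because the two images are disjoint, no x < −1 has f(x) = f(−1), so we compute f⁻¹(11): 11 lies in [3, ∞), so solve 9x + 12 = 11: x = (11 − 12)/9 = −1/9.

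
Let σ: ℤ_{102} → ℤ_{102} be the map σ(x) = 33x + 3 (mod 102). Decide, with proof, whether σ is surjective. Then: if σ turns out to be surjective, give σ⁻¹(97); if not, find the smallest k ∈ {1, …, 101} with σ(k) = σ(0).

34

Since gcd(33, 102) = 3, we have 33x ≡ 0 (mod 3) for all x, so σ(x) ≡ 0 (mod 3).
But 1 ≢ 0 (mod 3), so 1 ∈ ℤ_{102} has no preimage. Therefore σ is not surjective.
Since σ is not surjective, we find the least positive k with σ(k) = σ(0): this means 33k ≡ 0 (mod 102), i.e. 102 ∣ 33k. Since gcd(33, 102) = 3, dividing through by 3 this holds exactly when 34 ∣ 11k, and as gcd(11, 34) = 1, exactly when 34 ∣ k.
The smallest positive such k is 34.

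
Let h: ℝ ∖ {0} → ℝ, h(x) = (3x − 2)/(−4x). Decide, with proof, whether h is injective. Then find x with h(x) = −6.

-2/21

Suppose h(u) = h(v). Cross-multiplying: (3u − 2)(−4v) = (3v − 2)(−4u).
Expanding both sides and cancelling the symmetric terms leaves −8·(u − v) = 0. Since −8 ≠ 0, u = v. So h is injective.
Solving h(x) = −6: cross-multiplying gives 3x − 2 = −6(−4x), which rearranges to −21x = 2, so x = −2/21.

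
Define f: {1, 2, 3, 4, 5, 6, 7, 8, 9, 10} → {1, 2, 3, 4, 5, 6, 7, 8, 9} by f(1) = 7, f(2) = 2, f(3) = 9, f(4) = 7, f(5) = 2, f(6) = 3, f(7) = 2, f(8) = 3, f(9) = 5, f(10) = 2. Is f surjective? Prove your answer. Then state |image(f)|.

5

No element maps to 1, so f is not surjective.
The image of f is {2, 3, 5, 7, 9}, which has 5 elements.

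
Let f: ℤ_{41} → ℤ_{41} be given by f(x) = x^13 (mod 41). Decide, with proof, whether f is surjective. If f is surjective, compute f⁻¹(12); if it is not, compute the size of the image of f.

Since 41 is prime, the nonzero elements of ℤ_{41} form a cyclic group of order 40.
As gcd(13, 40) = 1, raising to the 13th power is a bijection on this group: if x_1^13 ≡ x_2^13 then (x_1x_2^{−1})^13 = 1, and the only element of order dividing gcd(13, 40) = 1 is 1, so x_1 = x_2.
With f(0) = 0 this makes f injective on all of ℤ_{41}, hence bijective (finite equal-size domain and codomain). In particular f is surjective.
Since f is surjective, we find the preimage of 12. The inverse of x ↦ x^13 on (ℤ_{41})^× is x ↦ x^37, because 13·37 = 481 = 12·40 + 1 ≡ 1 (mod 40) and x^{40} = 1 for x ≠ 0 (Fermat). So f⁻¹(12) = 12^37 mod 41.
Repeated squaring mod 41: 12^1 ≡ 12, 12^2 ≡ 12² = 144 ≡ 21, 12^4 ≡ 21² = 441 ≡ 31, 12^8 ≡ 31² = 961 ≡ 18, 12^16 ≡ 18² = 324 ≡ 37, 12^32 ≡ 37² = 1369 ≡ 16. Since 37 = 32 + 4 + 1, 12^37 ≡ 16·31·12: 16·31 = 496 ≡ 4, then 4·12 = 48 ≡ 7. So 12^37 ≡ 7 (mod 41).
Hence f⁻¹(12) = 7.

7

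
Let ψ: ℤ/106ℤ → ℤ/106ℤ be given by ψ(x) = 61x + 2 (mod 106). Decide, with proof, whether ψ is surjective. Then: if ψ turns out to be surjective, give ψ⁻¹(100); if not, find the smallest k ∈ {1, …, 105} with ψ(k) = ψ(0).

52

By definition, surjectivity means every element of the codomain has a preimage under ψ.
Since gcd(61, 106) = 1, 61 is invertible modulo 106. Euclid's algorithm: 106 = 1·61 + 45, 61 = 1·45 + 16, 45 = 2·16 + 13, 16 = 1·13 + 3, 13 = 4·3 + 1; back-substituting gives 1 = 73·61 − 42·106, so 61⁻¹ ≡ 73 (mod 106).
For any y ∈ ℤ/106ℤ, x = 73(y − 2) mod 106 satisfies ψ(x) = 61·73(y − 2) + 2 ≡ y (since 61·73 ≡ 1 mod 106). So every y has a preimage.
Therefore ψ is surjective.
Since ψ is surjective, we compute ψ⁻¹(100): solve 61x + 2 ≡ 100 (mod 106), i.e. 61x ≡ 98 (mod 106).
Multiplying by 61⁻¹ = 73 gives x ≡ 73·98 = 7154 = 67·106 + 52 ≡ 52 (mod 106).
Check: ψ(52) = 61·52 + 2 = 3174 = 29·106 + 100 ≡ 100 (mod 106).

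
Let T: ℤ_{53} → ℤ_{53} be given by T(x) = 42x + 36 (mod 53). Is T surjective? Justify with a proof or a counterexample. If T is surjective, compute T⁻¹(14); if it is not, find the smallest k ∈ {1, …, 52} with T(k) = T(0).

2

Since gcd(42, 53) = 1, 42 is invertible modulo 53. Euclid's algorithm: 53 = 1·42 + 11, 42 = 3·11 + 9, 11 = 1·9 + 2, 9 = 4·2 + 1; back-substituting gives 1 = 24·42 − 19·53, so 42⁻¹ ≡ 24 (mod 53).
Then y ↦ 24(y − 36) is a two-sided inverse to T, so every y ∈ ℤ_{53} has a preimage.
Thus T is surjective.
Since T is surjective, we compute T⁻¹(14): solve 42x + 36 ≡ 14 (mod 53), i.e. 42x ≡ 31 (mod 53).
Multiplying by 42⁻¹ = 24 gives x ≡ 24·31 = 744 = 14·53 + 2 ≡ 2 (mod 53).
Check: T(2) = 42·2 + 36 = 120 = 2·53 + 14 ≡ 14 (mod 53).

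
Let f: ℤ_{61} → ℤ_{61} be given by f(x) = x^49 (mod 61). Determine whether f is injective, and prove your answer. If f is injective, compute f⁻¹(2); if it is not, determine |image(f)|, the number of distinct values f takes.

Since 61 is prime, the nonzero elements of ℤ_{61} form a cyclic group of order 60.
As gcd(49, 60) = 1, raising to the 49th power is a bijection on this group: if a^49 ≡ b^49 then (ab^{−1})^49 = 1, and the only element of order dividing gcd(49, 60) = 1 is 1, so a = b.
With f(0) = 0 this makes f injective on all of ℤ_{61}, hence bijective (finite equal-size domain and codomain). In particular f is injective.
Since f is injective, we find the preimage of 2. The inverse of x ↦ x^49 on (ℤ_{61})^× is x ↦ x^49, because 49·49 = 2401 = 40·60 + 1 ≡ 1 (mod 60) and x^{60} = 1 for x ≠ 0 (Fermat). So f⁻¹(2) = 2^49 mod 61.
Repeated squaring mod 61: 2^1 ≡ 2, 2^2 ≡ 2² = 4, 2^4 ≡ 4² = 16, 2^8 ≡ 16² = 256 ≡ 12, 2^16 ≡ 12² = 144 ≡ 22, 2^32 ≡ 22² = 484 ≡ 57. Since 49 = 32 + 16 + 1, 2^49 ≡ 57·22·2: 57·22 = 1254 ≡ 34, then 34·2 = 68 ≡ 7. So 2^49 ≡ 7 (mod 61).
Hence f⁻¹(2) = 7.

7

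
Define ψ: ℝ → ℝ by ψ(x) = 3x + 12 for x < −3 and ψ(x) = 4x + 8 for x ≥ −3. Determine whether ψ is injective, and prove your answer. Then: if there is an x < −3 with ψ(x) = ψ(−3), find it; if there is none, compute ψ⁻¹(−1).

Both pieces are strictly increasing (slopes 3 and 4), so each is injective on its own interval.
The left piece maps (−∞, −3) onto (−∞, 3); the right piece maps [−3, ∞) onto [−4, ∞).
These images overlap. In particular ψ(−3) = −4 (right piece), and solving 3x + 12 = −4 on the left piece gives x = −16/3 < −3.
So ψ(−16/3) = ψ(−3) with −16/3 ≠ −3, and ψ is not injective. This x = −16/3 is the requested value below −3.

-16/3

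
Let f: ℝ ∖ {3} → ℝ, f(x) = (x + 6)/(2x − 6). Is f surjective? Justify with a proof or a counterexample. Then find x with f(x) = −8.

If f(x) = 1/2, cross-multiplying gives 2(x + 6) = 1(2x − 6), which simplifies to 12 = −6 — false.  So 1/2 has no preimage and f is not surjective.
Solving f(x) = −8: cross-multiplying gives x + 6 = −8(2x − 6), which rearranges to 17x = 42, so x = 42/17.

42/17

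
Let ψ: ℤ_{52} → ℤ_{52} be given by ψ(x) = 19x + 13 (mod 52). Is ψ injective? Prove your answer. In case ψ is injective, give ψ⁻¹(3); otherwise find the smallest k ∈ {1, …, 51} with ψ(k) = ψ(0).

46

If ψ(u) = ψ(v), then 19u ≡ 19v (mod 52). Because gcd(19, 52) = 1, we may cancel 19 to get u ≡ v (mod 52).
Hence ψ is injective.
We now compute 19⁻¹ mod 52 explicitly. Euclid's algorithm: 52 = 2·19 + 14, 19 = 1·14 + 5, 14 = 2·5 + 4, 5 = 1·4 + 1; back-substituting gives 1 = 11·19 − 4·52, so 19⁻¹ ≡ 11 (mod 52).
Since ψ is injective, we find ψ⁻¹(3): we need 19x ≡ 3 − 13 ≡ 42 (mod 52). Using 19⁻¹ = 11: x ≡ 11·42 = 462 = 8·52 + 46, so x = 46.
Check: ψ(46) = 19·46 + 13 = 887 = 17·52 + 3 ≡ 3 (mod 52).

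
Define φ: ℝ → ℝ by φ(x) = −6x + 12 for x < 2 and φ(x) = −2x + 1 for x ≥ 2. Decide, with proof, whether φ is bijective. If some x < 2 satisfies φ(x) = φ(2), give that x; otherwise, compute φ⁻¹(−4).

Both pieces are strictly decreasing (slopes −6 and −2), so each is injective on its own interval.
The left piece maps (−∞, 2) onto (0, ∞); the right piece maps [2, ∞) onto (−∞, −3].
The images leave a gap (0 has no preimage), so φ is not surjective, hence not bijective.
Because the two images are disjoint, no x < 2 has φ(x) = φ(2), so we compute φ⁻¹(−4): −4 lies in (−∞, −3], so solve −2x + 1 = −4: x = (−4 − 1)/(−2) = 5/2.

5/2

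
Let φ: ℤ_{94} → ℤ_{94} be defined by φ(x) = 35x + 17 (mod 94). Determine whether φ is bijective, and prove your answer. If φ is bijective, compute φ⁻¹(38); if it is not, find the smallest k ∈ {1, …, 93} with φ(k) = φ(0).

Recall: φ is injective if φ(a) = φ(b) implies a = b.
Suppose φ(a) = φ(b) in ℤ_{94}. Then 35a + 17 ≡ 35b + 17 (mod 94), thus 35(a − b) ≡ 0 (mod 94).
Since gcd(35, 94) = 1, 35 is invertible modulo 94, therefore a − b ≡ 0 (mod 94), i.e. a = b.
We now compute 35⁻¹ mod 94 explicitly. Euclid's algorithm: 94 = 2·35 + 24, 35 = 1·24 + 11, 24 = 2·11 + 2, 11 = 5·2 + 1; back-substituting gives 1 = 43·35 − 16·94, so 35⁻¹ ≡ 43 (mod 94).
Then y ↦ 43(y − 17) is a two-sided inverse to φ, so every y ∈ ℤ_{94} has a preimage.
Thus φ is bijective.
Since φ is bijective, we compute φ⁻¹(38): solve 35x + 17 ≡ 38 (mod 94), i.e. 35x ≡ 21 (mod 94).
Multiplying by 35⁻¹ = 43 gives x ≡ 43·21 = 903 = 9·94 + 57 ≡ 57 (mod 94).
Check: φ(57) = 35·57 + 17 = 2012 = 21·94 + 38 ≡ 38 (mod 94).

57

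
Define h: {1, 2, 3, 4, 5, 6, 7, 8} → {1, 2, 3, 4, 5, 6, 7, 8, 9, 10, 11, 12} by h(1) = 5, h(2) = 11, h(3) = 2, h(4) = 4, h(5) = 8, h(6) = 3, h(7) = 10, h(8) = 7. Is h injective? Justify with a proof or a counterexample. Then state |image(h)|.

The values h(1), …, h(8) are 5, 11, 2, 4, 8, 3, 10, 7 — all distinct.
So h(x_1) = h(x_2) only when x_1 = x_2, and h is injective.
The image of h is {2, 3, 4, 5, 7, 8, 10, 11}, which has 8 elements.

8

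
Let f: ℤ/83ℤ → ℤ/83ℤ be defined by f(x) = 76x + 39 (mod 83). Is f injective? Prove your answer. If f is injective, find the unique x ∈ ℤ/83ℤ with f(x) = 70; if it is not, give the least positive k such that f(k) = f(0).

Recall that f is injective when f(x_1) = f(x_2) forces x_1 = x_2.
If f(x_1) = f(x_2), then 76x_1 ≡ 76x_2 (mod 83). Because gcd(76, 83) = 1, we may cancel 76 to get x_1 ≡ x_2 (mod 83).
Thus f is injective.
We now compute 76⁻¹ mod 83 explicitly. Euclid's algorithm: 83 = 1·76 + 7, 76 = 10·7 + 6, 7 = 1·6 + 1; back-substituting gives 1 = 71·76 − 65·83, so 76⁻¹ ≡ 71 (mod 83).
Since f is injective, we find f⁻¹(70): we need 76x ≡ 70 − 39 ≡ 31 (mod 83). Using 76⁻¹ = 71: x ≡ 71·31 = 2201 = 26·83 + 43, so x = 43.
Check: f(43) = 76·43 + 39 = 3307 = 39·83 + 70 ≡ 70 (mod 83).

43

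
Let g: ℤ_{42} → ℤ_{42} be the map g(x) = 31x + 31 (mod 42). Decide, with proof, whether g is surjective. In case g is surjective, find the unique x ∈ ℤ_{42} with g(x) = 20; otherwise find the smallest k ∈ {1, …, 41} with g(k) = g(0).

1

Since gcd(31, 42) = 1, 31 is invertible modulo 42. Euclid's algorithm: 42 = 1·31 + 11, 31 = 2·11 + 9, 11 = 1·9 + 2, 9 = 4·2 + 1; back-substituting gives 1 = 19·31 − 14·42, so 31⁻¹ ≡ 19 (mod 42).
Then y ↦ 19(y − 31) is a two-sided inverse to g, so every y ∈ ℤ_{42} has a preimage.
Thus g is surjective.
Since g is surjective, we compute g⁻¹(20): solve 31x + 31 ≡ 20 (mod 42), i.e. 31x ≡ 31 (mod 42).
Multiplying by 31⁻¹ = 19 gives x ≡ 19·31 = 589 = 14·42 + 1 ≡ 1 (mod 42).
Check: g(1) = 31·1 + 31 = 62 = 1·42 + 20 ≡ 20 (mod 42).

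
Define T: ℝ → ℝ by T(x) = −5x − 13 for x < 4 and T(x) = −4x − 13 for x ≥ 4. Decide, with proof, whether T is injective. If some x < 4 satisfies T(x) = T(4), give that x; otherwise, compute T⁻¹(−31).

16/5

Both pieces are strictly decreasing (slopes −5 and −4), so each is injective on its own interval.
The left piece maps (−∞, 4) onto (−33, ∞); the right piece maps [4, ∞) onto (−∞, −29].
These images overlap. In particular T(4) = −29 (right piece), and solving −5x − 13 = −29 on the left piece gives x = 16/5 < 4.
So T(16/5) = T(4) with 16/5 ≠ 4, and T is not injective. This x = 16/5 is the requested value below 4.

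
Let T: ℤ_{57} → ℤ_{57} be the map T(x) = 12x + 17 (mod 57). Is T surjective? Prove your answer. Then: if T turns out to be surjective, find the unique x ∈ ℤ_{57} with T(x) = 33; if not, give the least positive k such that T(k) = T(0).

Since gcd(12, 57) = 3, we have 12x ≡ 0 (mod 3) for all x, so T(x) ≡ 2 (mod 3).
But 0 ≢ 2 (mod 3), so 0 ∈ ℤ_{57} has no preimage. Hence T is not surjective.
Since T is not surjective, we find the least positive k with T(k) = T(0): this means 12k ≡ 0 (mod 57), i.e. 57 ∣ 12k. Since gcd(12, 57) = 3, dividing through by 3 this holds exactly when 19 ∣ 4k, and as gcd(4, 19) = 1, exactly when 19 ∣ k.
The smallest positive such k is 19.

19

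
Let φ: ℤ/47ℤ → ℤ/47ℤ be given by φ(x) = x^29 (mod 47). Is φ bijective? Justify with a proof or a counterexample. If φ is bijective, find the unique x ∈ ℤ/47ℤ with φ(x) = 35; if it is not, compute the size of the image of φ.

Since 47 is prime, the nonzero elements of ℤ/47ℤ form a cyclic group of order 46.
As gcd(29, 46) = 1, raising to the 29th power is a bijection on this group: if x_1^29 ≡ x_2^29 then (x_1x_2^{−1})^29 = 1, and the only element of order dividing gcd(29, 46) = 1 is 1, so x_1 = x_2.
With φ(0) = 0 this makes φ injective on all of ℤ/47ℤ, hence bijective (finite equal-size domain and codomain). In particular φ is bijective.
Since φ is bijective, we find the preimage of 35. The inverse of x ↦ x^29 on (ℤ/47ℤ)^× is x ↦ x^27, because 29·27 = 783 = 17·46 + 1 ≡ 1 (mod 46) and x^{46} = 1 for x ≠ 0 (Fermat). So φ⁻¹(35) = 35^27 mod 47.
Repeated squaring mod 47: 35^1 ≡ 35, 35^2 ≡ 35² = 1225 ≡ 3, 35^4 ≡ 3² = 9, 35^8 ≡ 9² = 81 ≡ 34, 35^16 ≡ 34² = 1156 ≡ 28. Since 27 = 16 + 8 + 2 + 1, 35^27 ≡ 28·34·3·35: 28·34 = 952 ≡ 12, then 12·3 = 36, then 36·35 = 1260 ≡ 38. So 35^27 ≡ 38 (mod 47).
Hence φ⁻¹(35) = 38.

38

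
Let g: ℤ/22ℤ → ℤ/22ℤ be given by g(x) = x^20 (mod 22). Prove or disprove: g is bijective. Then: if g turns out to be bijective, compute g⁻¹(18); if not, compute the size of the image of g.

g(1) = 1^20 = 1.
g(3): Repeated squaring mod 22: 3^1 ≡ 3, 3^2 ≡ 3² = 9, 3^4 ≡ 9² = 81 ≡ 15, 3^8 ≡ 15² = 225 ≡ 5, 3^16 ≡ 5² = 25 ≡ 3. Since 20 = 16 + 4, 3^20 ≡ 3·15: 3·15 = 45 ≡ 1. So 3^20 ≡ 1 (mod 22).
So g(1) = g(3) = 1 while 1 ≠ 3, thus g is not injective, hence not bijective.
Since g is not bijective, we determine |image(g)|. Computing x^20 mod 22 for each x (by repeated squaring, reducing mod 22 at every step), the values g(0), g(1), …, g(21) are: 0, 1, 12, 1, 12, 1, 12, 1, 12, 1, 12, 11, 12, 1, 12, 1, 12, 1, 12, 1, 12, 1.
The distinct values are {0, 1, 11, 12}; there are 4 of them.

4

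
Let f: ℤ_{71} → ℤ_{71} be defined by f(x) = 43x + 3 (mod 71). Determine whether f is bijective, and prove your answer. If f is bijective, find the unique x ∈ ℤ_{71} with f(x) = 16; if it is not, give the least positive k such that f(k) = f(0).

Suppose f(s) = f(t) in ℤ_{71}. Then 43s + 3 ≡ 43t + 3 (mod 71), so 43(s − t) ≡ 0 (mod 71).
Since gcd(43, 71) = 1, 43 is invertible modulo 71, so s − t ≡ 0 (mod 71), i.e. s = t.
We now compute 43⁻¹ mod 71 explicitly. Euclid's algorithm: 71 = 1·43 + 28, 43 = 1·28 + 15, 28 = 1·15 + 13, 15 = 1·13 + 2, 13 = 6·2 + 1; back-substituting gives 1 = 38·43 − 23·71, so 43⁻¹ ≡ 38 (mod 71).
Then y ↦ 38(y − 3) is a two-sided inverse to f, so every y ∈ ℤ_{71} has a preimage.
Hence f is bijective.
Since f is bijective, we compute f⁻¹(16): solve 43x + 3 ≡ 16 (mod 71), i.e. 43x ≡ 13 (mod 71).
Multiplying by 43⁻¹ = 38 gives x ≡ 38·13 = 494 = 6·71 + 68 ≡ 68 (mod 71).
Check: f(68) = 43·68 + 3 = 2927 = 41·71 + 16 ≡ 16 (mod 71).

68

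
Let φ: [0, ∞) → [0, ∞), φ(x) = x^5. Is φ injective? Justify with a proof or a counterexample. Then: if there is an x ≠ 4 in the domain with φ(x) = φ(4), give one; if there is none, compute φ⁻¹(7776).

6

On [0, ∞), x ↦ x^5 is strictly increasing, so φ(u) = φ(v) forces u = v. Thus φ is injective.
Since x ↦ x^5 is strictly increasing on [0, ∞), it is injective there, so no x ≠ 4 in the domain has φ(x) = φ(4). We therefore compute φ⁻¹(7776) = 7776^{1/5} = 6 (indeed 6^5 = 7776).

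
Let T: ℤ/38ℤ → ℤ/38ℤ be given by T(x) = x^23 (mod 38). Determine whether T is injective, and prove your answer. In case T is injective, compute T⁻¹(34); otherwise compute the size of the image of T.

22

Computing x^23 mod 38 for each x (by repeated squaring, reducing mod 38 at every step), the values T(0), T(1), …, T(37) are: 0, 1, 32, 15, 36, 9, 24, 11, 12, 35, 22, 7, 8, 33, 10, 21, 4, 25, 18, 19, 20, 13, 34, 17, 28, 5, 30, 31, 16, 3, 26, 27, 14, 29, 2, 23, 6, 37.
Every element of ℤ/38ℤ appears exactly once in this list, so T is a bijection, and in particular injective.
Since T is injective, we read off the preimage of 34 from the same table: T(22) = 34, so T⁻¹(34) = 22.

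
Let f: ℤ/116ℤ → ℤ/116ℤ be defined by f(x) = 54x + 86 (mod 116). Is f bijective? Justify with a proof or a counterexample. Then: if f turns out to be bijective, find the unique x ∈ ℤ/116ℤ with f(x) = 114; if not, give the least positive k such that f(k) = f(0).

58

We have gcd(54, 116) = 2 > 1. Taking u = 0 and v = 58: f(0) = 86 and f(58) = 54·58 + 86 = 3218 ≡ 86 (mod 116).
So f(0) = f(58) while 0 ≠ 58, so f is not injective, hence not bijective.
Since f is not bijective, we find the least positive k with f(k) = f(0): this means 54k ≡ 0 (mod 116), i.e. 116 ∣ 54k. Since gcd(54, 116) = 2, dividing through by 2 this holds exactly when 58 ∣ 27k, and as gcd(27, 58) = 1, exactly when 58 ∣ k.
The smallest positive such k is 58.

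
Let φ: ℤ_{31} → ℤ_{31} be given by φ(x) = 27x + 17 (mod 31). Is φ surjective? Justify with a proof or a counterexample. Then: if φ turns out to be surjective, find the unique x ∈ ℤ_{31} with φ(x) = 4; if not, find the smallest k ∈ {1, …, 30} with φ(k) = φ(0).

11

By definition, surjectivity means every element of the codomain has a preimage under φ.
Since gcd(27, 31) = 1, 27 is invertible modulo 31. Euclid's algorithm: 31 = 1·27 + 4, 27 = 6·4 + 3, 4 = 1·3 + 1; back-substituting gives 1 = 23·27 − 20·31, so 27⁻¹ ≡ 23 (mod 31).
Then y ↦ 23(y − 17) is a two-sided inverse to φ, so every y ∈ ℤ_{31} has a preimage.
Therefore φ is surjective.
Since φ is surjective, we find φ⁻¹(4): we need 27x ≡ 4 − 17 ≡ 18 (mod 31). Using 27⁻¹ = 23: x ≡ 23·18 = 414 = 13·31 + 11, so x = 11.
Check: φ(11) = 27·11 + 17 = 314 = 10·31 + 4 ≡ 4 (mod 31).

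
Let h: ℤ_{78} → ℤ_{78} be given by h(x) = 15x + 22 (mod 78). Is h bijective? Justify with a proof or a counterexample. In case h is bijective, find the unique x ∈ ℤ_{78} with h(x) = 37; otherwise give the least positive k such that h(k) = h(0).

We have gcd(15, 78) = 3 > 1. Taking u = 0 and v = 26: h(0) = 22 and h(26) = 15·26 + 22 = 412 ≡ 22 (mod 78).
So h(0) = h(26) while 0 ≠ 26, therefore h is not injective, hence not bijective.
Since h is not bijective, we find the least positive k with h(k) = h(0): this means 15k ≡ 0 (mod 78), i.e. 78 ∣ 15k. Since gcd(15, 78) = 3, dividing through by 3 this holds exactly when 26 ∣ 5k, and as gcd(5, 26) = 1, exactly when 26 ∣ k.
The smallest positive such k is 26.

26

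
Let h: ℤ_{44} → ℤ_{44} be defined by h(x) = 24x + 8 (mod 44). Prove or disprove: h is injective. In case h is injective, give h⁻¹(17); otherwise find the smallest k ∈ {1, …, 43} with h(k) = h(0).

11

We have gcd(24, 44) = 4 > 1. Taking x_1 = 0 and x_2 = 11: h(0) = 8 and h(11) = 24·11 + 8 = 272 ≡ 8 (mod 44).
So h(0) = h(11) while 0 ≠ 11, so h is not injective.
Since h is not injective, we find the least positive k with h(k) = h(0): this means 24k ≡ 0 (mod 44), i.e. 44 ∣ 24k. Since gcd(24, 44) = 4, dividing through by 4 this holds exactly when 11 ∣ 6k, and as gcd(6, 11) = 1, exactly when 11 ∣ k.
The smallest positive such k is 11.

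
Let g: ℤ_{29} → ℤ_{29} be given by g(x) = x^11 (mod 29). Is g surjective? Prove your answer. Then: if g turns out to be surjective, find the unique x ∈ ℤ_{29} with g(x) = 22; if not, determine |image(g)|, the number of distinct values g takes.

Since 29 is prime, the nonzero elements of ℤ_{29} form a cyclic group of order 28.
As gcd(11, 28) = 1, raising to the 11th power is a bijection on this group: if u^11 ≡ v^11 then (uv^{−1})^11 = 1, and the only element of order dividing gcd(11, 28) = 1 is 1, so u = v.
With g(0) = 0 this makes g injective on all of ℤ_{29}, hence bijective (finite equal-size domain and codomain). In particular g is surjective.
Since g is surjective, we find the preimage of 22. The inverse of x ↦ x^11 on (ℤ_{29})^× is x ↦ x^23, because 11·23 = 253 = 9·28 + 1 ≡ 1 (mod 28) and x^{28} = 1 for x ≠ 0 (Fermat). So g⁻¹(22) = 22^23 mod 29.
Repeated squaring mod 29: 22^1 ≡ 22, 22^2 ≡ 22² = 484 ≡ 20, 22^4 ≡ 20² = 400 ≡ 23, 22^8 ≡ 23² = 529 ≡ 7, 22^16 ≡ 7² = 49 ≡ 20. Since 23 = 16 + 4 + 2 + 1, 22^23 ≡ 20·23·20·22: 20·23 = 460 ≡ 25, then 25·20 = 500 ≡ 7, then 7·22 = 154 ≡ 9. So 22^23 ≡ 9 (mod 29).
Hence g⁻¹(22) = 9.

9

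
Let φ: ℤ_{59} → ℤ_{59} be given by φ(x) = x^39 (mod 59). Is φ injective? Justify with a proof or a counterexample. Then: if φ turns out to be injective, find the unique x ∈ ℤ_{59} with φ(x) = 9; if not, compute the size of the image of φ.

Since 59 is prime, the nonzero elements of ℤ_{59} form a cyclic group of order 58.
As gcd(39, 58) = 1, raising to the 39th power is a bijection on this group: if s^39 ≡ t^39 then (st^{−1})^39 = 1, and the only element of order dividing gcd(39, 58) = 1 is 1, so s = t.
With φ(0) = 0 this makes φ injective on all of ℤ_{59}, hence bijective (finite equal-size domain and codomain). In particular φ is injective.
Since φ is injective, we find the preimage of 9. The inverse of x ↦ x^39 on (ℤ_{59})^× is x ↦ x^3, because 39·3 = 117 = 2·58 + 1 ≡ 1 (mod 58) and x^{58} = 1 for x ≠ 0 (Fermat). So φ⁻¹(9) = 9^3 mod 59.
Repeated squaring mod 59: 9^1 ≡ 9, 9^2 ≡ 9² = 81 ≡ 22. Since 3 = 2 + 1, 9^3 ≡ 22·9: 22·9 = 198 ≡ 21. So 9^3 ≡ 21 (mod 59).
Hence φ⁻¹(9) = 21.

21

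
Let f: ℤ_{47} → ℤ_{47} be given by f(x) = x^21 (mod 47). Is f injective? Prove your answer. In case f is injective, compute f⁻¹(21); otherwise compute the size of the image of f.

Since 47 is prime, the nonzero elements of ℤ_{47} form a cyclic group of order 46.
As gcd(21, 46) = 1, raising to the 21st power is a bijection on this group: if u^21 ≡ v^21 then (uv^{−1})^21 = 1, and the only element of order dividing gcd(21, 46) = 1 is 1, so u = v.
With f(0) = 0 this makes f injective on all of ℤ_{47}, hence bijective (finite equal-size domain and codomain). In particular f is injective.
Since f is injective, we find the preimage of 21. The inverse of x ↦ x^21 on (ℤ_{47})^× is x ↦ x^11, because 21·11 = 231 = 5·46 + 1 ≡ 1 (mod 46) and x^{46} = 1 for x ≠ 0 (Fermat). So f⁻¹(21) = 21^11 mod 47.
Repeated squaring mod 47: 21^1 ≡ 21, 21^2 ≡ 21² = 441 ≡ 18, 21^4 ≡ 18² = 324 ≡ 42, 21^8 ≡ 42² = 1764 ≡ 25. Since 11 = 8 + 2 + 1, 21^11 ≡ 25·18·21: 25·18 = 450 ≡ 27, then 27·21 = 567 ≡ 3. So 21^11 ≡ 3 (mod 47).
Hence f⁻¹(21) = 3.

3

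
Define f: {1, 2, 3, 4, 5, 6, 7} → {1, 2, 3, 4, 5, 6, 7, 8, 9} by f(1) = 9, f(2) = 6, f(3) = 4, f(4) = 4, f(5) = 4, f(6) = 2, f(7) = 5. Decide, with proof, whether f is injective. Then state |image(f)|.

5

f(3) = 4 = f(4) with 3 ≠ 4, so f is not injective.
The image of f is {2, 4, 5, 6, 9}, which has 5 elements.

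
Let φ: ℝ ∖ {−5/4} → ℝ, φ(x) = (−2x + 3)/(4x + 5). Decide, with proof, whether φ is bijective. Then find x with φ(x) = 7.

If φ(x) = −1/2, cross-multiplying gives 4(−2x + 3) = −2(4x + 5), which simplifies to 12 = −10 — false.  So −1/2 has no preimage and φ is not surjective.
Hence φ is not bijective.
Solving φ(x) = 7: cross-multiplying gives −2x + 3 = 7(4x + 5), which rearranges to −30x = 32, so x = −16/15.

-16/15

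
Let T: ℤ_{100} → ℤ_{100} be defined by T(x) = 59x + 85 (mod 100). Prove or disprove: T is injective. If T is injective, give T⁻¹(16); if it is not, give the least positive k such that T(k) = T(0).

9

If T(u) = T(v), then 59u ≡ 59v (mod 100). Because gcd(59, 100) = 1, we may cancel 59 to get u ≡ v (mod 100).
So T is injective.
We now compute 59⁻¹ mod 100 explicitly. Euclid's algorithm: 100 = 1·59 + 41, 59 = 1·41 + 18, 41 = 2·18 + 5, 18 = 3·5 + 3, 5 = 1·3 + 2, 3 = 1·2 + 1; back-substituting gives 1 = 39·59 − 23·100, so 59⁻¹ ≡ 39 (mod 100).
Since T is injective, we find T⁻¹(16): we need 59x ≡ 16 − 85 ≡ 31 (mod 100). Using 59⁻¹ = 39: x ≡ 39·31 = 1209 = 12·100 + 9, so x = 9.
Check: T(9) = 59·9 + 85 = 616 = 6·100 + 16 ≡ 16 (mod 100).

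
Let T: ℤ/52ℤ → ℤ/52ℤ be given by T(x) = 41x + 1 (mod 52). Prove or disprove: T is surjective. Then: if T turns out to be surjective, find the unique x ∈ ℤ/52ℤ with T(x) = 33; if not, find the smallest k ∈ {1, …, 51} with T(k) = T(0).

Since gcd(41, 52) = 1, 41 is invertible modulo 52. Euclid's algorithm: 52 = 1·41 + 11, 41 = 3·11 + 8, 11 = 1·8 + 3, 8 = 2·3 + 2, 3 = 1·2 + 1; back-substituting gives 1 = 33·41 − 26·52, so 41⁻¹ ≡ 33 (mod 52).
Then y ↦ 33(y − 1) is a two-sided inverse to T, so every y ∈ ℤ/52ℤ has a preimage.
So T is surjective.
Since T is surjective, we find T⁻¹(33): we need 41x ≡ 33 − 1 ≡ 32 (mod 52). Using 41⁻¹ = 33: x ≡ 33·32 = 1056 = 20·52 + 16, so x = 16.
Check: T(16) = 41·16 + 1 = 657 = 12·52 + 33 ≡ 33 (mod 52).

16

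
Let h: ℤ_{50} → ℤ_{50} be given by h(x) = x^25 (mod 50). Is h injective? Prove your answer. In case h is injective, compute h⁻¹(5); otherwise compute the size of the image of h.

h(0) = 0^25 = 0.
h(10): Repeated squaring mod 50: 10^1 ≡ 10, 10^2 ≡ 10² = 100 ≡ 0, 10^4 ≡ 0² = 0, 10^8 ≡ 0² = 0, 10^16 ≡ 0² = 0. Since 25 = 16 + 8 + 1, 10^25 ≡ 0·0·10: 0·0 = 0, then 0·10 = 0. So 10^25 ≡ 0 (mod 50).
So h(0) = h(10) = 0 while 0 ≠ 10, thus h is not injective.
Since h is not injective, we determine |image(h)|. Computing x^25 mod 50 for each x (by repeated squaring, reducing mod 50 at every step), the values h(0), h(1), …, h(49) are: 0, 1, 32, 43, 24, 25, 26, 7, 18, 49, 0, 1, 32, 43, 24, 25, 26, 7, 18, 49, 0, 1, 32, 43, 24, 25, 26, 7, 18, 49, 0, 1, 32, 43, 24, 25, 26, 7, 18, 49, 0, 1, 32, 43, 24, 25, 26, 7, 18, 49.
The distinct values are {0, 1, 7, 18, 24, 25, 26, 32, 43, 49}; there are 10 of them.

10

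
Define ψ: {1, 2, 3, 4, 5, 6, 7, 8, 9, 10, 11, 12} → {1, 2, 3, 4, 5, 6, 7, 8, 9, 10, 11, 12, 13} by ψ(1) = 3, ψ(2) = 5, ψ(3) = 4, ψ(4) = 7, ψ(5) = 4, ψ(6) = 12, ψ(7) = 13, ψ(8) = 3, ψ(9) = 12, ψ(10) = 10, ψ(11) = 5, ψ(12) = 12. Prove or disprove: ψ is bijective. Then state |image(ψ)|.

ψ(3) = 4 = ψ(5) with 3 ≠ 5, so ψ is not injective, hence not bijective.
The image of ψ is {3, 4, 5, 7, 10, 12, 13}, which has 7 elements.

7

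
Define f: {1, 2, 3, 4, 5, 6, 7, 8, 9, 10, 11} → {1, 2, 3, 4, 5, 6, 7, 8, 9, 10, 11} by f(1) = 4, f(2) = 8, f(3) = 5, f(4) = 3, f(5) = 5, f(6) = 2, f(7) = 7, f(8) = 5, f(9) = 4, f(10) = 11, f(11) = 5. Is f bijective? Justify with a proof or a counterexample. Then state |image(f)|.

7

f(3) = 5 = f(5) with 3 ≠ 5, so f is not injective, hence not bijective.
The image of f is {2, 3, 4, 5, 7, 8, 11}, which has 7 elements.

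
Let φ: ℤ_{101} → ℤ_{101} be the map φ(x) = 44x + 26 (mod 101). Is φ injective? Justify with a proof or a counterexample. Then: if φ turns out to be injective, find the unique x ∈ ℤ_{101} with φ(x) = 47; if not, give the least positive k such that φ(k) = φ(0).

90

If φ(s) = φ(t), then 44s ≡ 44t (mod 101). Because gcd(44, 101) = 1, we may cancel 44 to get s ≡ t (mod 101).
Hence φ is injective.
We now compute 44⁻¹ mod 101 explicitly. Euclid's algorithm: 101 = 2·44 + 13, 44 = 3·13 + 5, 13 = 2·5 + 3, 5 = 1·3 + 2, 3 = 1·2 + 1; back-substituting gives 1 = 62·44 − 27·101, so 44⁻¹ ≡ 62 (mod 101).
Since φ is injective, we find φ⁻¹(47): we need 44x ≡ 47 − 26 ≡ 21 (mod 101). Using 44⁻¹ = 62: x ≡ 62·21 = 1302 = 12·101 + 90, so x = 90.
Check: φ(90) = 44·90 + 26 = 3986 = 39·101 + 47 ≡ 47 (mod 101).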